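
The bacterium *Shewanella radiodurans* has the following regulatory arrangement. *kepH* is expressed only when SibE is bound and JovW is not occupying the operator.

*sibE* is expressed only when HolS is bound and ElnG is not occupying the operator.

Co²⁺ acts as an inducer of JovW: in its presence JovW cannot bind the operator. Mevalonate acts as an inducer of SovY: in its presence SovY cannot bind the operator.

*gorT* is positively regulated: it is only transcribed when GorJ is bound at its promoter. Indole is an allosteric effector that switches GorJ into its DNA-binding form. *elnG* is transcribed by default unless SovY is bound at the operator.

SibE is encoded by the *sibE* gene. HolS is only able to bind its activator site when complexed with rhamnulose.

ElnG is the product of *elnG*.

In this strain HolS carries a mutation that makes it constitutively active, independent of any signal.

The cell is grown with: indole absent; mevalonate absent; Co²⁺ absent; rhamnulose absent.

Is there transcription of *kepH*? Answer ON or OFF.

OFF

Co²⁺ is absent, so JovW is active.
HolS is constitutively active in this strain.
Mevalonate is absent, so SovY is active.
With repressor SovY bound, *elnG* is not transcribed.
So ElnG is not produced.
No repressor is bound and HolS is active, so *sibE* is transcribed.
So SibE is produced and active.
With repressor JovW bound, *kepH* is not transcribed.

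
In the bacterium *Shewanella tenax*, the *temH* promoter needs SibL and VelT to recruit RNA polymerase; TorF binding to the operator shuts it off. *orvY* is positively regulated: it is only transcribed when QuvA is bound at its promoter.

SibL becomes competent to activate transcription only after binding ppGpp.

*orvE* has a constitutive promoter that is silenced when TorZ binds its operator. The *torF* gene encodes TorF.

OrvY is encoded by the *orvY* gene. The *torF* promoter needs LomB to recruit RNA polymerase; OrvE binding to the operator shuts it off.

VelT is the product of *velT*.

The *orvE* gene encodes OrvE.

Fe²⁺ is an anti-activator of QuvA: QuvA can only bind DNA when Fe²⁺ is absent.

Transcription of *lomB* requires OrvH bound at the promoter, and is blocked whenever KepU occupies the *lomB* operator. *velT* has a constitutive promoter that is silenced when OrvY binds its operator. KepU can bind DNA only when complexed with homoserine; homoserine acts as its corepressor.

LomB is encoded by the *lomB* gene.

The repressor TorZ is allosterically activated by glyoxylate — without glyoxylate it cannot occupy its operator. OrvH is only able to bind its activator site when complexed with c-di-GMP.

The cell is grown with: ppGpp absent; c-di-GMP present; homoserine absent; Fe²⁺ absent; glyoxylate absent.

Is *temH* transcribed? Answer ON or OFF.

ppGpp is absent, so SibL is inactive.
c-di-GMP is present, so OrvH is active.
Homoserine is absent, so KepU is inactive.
No repressor is bound and OrvH is active, so *lomB* is transcribed.
So LomB is produced and active.
Glyoxylate is absent, so TorZ is inactive.
With no repressor bound, *orvE* is transcribed.
So OrvE is produced and active.
With repressor OrvE bound, *torF* is not transcribed.
So TorF is not produced.
Fe²⁺ is absent, so QuvA is active.
No repressor is bound and QuvA is active, so *orvY* is transcribed.
So OrvY is produced and active.
With repressor OrvY bound, *velT* is not transcribed.
So VelT is not produced.
Required activator SibL is absent, so *temH* is not transcribed.

OFF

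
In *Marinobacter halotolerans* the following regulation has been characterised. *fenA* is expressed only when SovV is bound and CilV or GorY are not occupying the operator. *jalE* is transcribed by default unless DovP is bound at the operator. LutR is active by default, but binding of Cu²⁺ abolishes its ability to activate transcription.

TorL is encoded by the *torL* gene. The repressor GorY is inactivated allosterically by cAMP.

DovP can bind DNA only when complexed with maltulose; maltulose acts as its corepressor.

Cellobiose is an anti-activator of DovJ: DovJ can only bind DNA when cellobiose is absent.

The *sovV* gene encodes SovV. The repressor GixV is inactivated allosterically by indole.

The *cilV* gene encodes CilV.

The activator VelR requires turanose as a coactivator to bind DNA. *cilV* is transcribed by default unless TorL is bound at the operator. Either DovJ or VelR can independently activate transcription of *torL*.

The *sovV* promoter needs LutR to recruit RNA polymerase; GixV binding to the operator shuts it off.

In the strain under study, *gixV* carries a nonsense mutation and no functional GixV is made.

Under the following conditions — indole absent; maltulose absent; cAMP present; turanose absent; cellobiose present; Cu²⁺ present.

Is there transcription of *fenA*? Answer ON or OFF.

Cellobiose is present, so DovJ is inactive.
Turanose is absent, so VelR is inactive.
No activator is available at the *torL* promoter, so *torL* is not transcribed.
So TorL is not produced.
With no repressor bound, *cilV* is transcribed.
So CilV is produced and active.
cAMP is present, so GorY is inactive.
GixV is non-functional in this strain, so it has no effect.
Cu²⁺ is present, so LutR is inactive.
Required activator LutR is absent, so *sovV* is not transcribed.
So SovV is not produced.
With repressor CilV bound, *fenA* is not transcribed.

OFF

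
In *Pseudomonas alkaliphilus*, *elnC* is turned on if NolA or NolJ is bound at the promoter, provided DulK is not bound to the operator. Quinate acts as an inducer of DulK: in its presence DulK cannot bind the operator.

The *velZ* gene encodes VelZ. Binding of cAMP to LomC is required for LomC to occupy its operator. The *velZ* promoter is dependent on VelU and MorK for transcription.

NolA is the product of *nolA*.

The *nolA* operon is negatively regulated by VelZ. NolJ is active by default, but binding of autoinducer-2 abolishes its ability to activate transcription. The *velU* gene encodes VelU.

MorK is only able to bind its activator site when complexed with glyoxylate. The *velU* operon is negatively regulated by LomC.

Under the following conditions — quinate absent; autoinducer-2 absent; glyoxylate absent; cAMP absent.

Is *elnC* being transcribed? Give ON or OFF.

OFF

cAMP is absent, so LomC is inactive.
With no repressor bound, *velU* is transcribed.
So VelU is produced and active.
Glyoxylate is absent, so MorK is inactive.
Required activator MorK is absent, so *velZ* is not transcribed.
So VelZ is not produced.
With no repressor bound, *nolA* is transcribed.
So NolA is produced and active.
Autoinducer-2 is absent, so NolJ is active.
Quinate is absent, so DulK is active.
With repressor DulK bound, *elnC* is not transcribed.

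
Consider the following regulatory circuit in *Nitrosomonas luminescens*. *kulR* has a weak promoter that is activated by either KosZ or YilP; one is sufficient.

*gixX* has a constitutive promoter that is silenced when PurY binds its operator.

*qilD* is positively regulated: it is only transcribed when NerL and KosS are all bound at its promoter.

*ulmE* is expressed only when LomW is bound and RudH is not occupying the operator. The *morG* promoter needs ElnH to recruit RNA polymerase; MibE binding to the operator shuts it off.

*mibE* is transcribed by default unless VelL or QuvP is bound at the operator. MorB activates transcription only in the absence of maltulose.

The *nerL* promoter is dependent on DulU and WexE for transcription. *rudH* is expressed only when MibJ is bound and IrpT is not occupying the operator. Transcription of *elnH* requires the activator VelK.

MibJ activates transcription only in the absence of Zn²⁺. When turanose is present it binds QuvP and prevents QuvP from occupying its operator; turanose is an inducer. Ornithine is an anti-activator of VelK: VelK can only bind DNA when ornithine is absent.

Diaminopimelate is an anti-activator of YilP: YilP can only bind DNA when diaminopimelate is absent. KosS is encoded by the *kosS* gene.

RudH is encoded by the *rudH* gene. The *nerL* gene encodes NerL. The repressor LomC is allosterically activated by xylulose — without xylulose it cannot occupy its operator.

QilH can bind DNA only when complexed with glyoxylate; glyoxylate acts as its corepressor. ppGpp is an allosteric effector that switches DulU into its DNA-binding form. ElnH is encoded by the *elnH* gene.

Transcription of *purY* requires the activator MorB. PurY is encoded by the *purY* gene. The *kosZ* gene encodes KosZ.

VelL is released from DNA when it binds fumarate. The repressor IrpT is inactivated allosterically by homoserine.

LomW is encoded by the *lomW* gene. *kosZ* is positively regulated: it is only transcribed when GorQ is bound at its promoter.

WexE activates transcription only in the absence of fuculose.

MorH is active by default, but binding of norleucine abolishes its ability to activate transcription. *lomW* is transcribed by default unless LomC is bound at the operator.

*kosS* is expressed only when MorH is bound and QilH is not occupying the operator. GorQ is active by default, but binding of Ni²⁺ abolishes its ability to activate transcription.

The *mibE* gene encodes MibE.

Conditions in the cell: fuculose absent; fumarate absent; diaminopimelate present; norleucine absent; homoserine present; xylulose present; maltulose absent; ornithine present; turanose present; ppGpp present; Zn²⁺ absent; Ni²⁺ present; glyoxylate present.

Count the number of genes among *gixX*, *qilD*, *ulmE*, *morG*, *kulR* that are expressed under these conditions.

Maltulose is absent, so MorB is active.
No repressor is bound and MorB is active, so *purY* is transcribed.
So PurY is produced and active.
With repressor PurY bound, *gixX* is not transcribed.
→ *gixX* is OFF.
ppGpp is present, so DulU is active.
Fuculose is absent, so WexE is active.
No repressor is bound and DulU and WexE are active, so *nerL* is transcribed.
So NerL is produced and active.
Glyoxylate is present, so QilH is active.
Norleucine is absent, so MorH is active.
With repressor QilH bound, *kosS* is not transcribed.
So KosS is not produced.
Required activator KosS is absent, so *qilD* is not transcribed.
→ *qilD* is OFF.
Zn²⁺ is absent, so MibJ is active.
Homoserine is present, so IrpT is inactive.
No repressor is bound and MibJ is active, so *rudH* is transcribed.
So RudH is produced and active.
Xylulose is present, so LomC is active.
With repressor LomC bound, *lomW* is not transcribed.
So LomW is not produced.
With repressor RudH bound, *ulmE* is not transcribed.
→ *ulmE* is OFF.
Fumarate is absent, so VelL is active.
Turanose is present, so QuvP is inactive.
With repressor VelL bound, *mibE* is not transcribed.
So MibE is not produced.
Ornithine is present, so VelK is inactive.
Required activator VelK is absent, so *elnH* is not transcribed.
So ElnH is not produced.
Required activator ElnH is absent, so *morG* is not transcribed.
→ *morG* is OFF.
Ni²⁺ is present, so GorQ is inactive.
Required activator GorQ is absent, so *kosZ* is not transcribed.
So KosZ is not produced.
Diaminopimelate is present, so YilP is inactive.
No activator is available at the *kulR* promoter, so *kulR* is not transcribed.
→ *kulR* is OFF.
0 of the 5 genes are transcribed.

0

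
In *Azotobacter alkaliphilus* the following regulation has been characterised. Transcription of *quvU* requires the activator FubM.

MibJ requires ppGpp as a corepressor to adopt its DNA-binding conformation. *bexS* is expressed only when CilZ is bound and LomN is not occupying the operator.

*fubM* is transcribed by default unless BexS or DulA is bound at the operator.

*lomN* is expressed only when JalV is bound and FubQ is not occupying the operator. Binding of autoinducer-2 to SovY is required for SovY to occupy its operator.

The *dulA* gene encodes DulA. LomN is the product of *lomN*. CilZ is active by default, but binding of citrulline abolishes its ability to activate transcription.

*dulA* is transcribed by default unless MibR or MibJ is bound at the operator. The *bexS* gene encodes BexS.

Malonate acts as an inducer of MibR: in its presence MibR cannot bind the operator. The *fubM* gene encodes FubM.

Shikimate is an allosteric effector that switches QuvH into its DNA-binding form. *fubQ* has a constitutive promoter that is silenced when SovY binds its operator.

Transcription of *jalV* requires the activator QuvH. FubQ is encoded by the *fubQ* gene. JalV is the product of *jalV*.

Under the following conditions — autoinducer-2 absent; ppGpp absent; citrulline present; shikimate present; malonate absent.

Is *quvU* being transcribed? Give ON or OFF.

Autoinducer-2 is absent, so SovY is inactive.
With no repressor bound, *fubQ* is transcribed.
So FubQ is produced and active.
Shikimate is present, so QuvH is active.
No repressor is bound and QuvH is active, so *jalV* is transcribed.
So JalV is produced and active.
With repressor FubQ bound, *lomN* is not transcribed.
So LomN is not produced.
Citrulline is present, so CilZ is inactive.
Required activator CilZ is absent, so *bexS* is not transcribed.
So BexS is not produced.
Malonate is absent, so MibR is active.
ppGpp is absent, so MibJ is inactive.
With repressor MibR bound, *dulA* is not transcribed.
So DulA is not produced.
With no repressor bound, *fubM* is transcribed.
So FubM is produced and active.
No repressor is bound and FubM is active, so *quvU* is transcribed.

ON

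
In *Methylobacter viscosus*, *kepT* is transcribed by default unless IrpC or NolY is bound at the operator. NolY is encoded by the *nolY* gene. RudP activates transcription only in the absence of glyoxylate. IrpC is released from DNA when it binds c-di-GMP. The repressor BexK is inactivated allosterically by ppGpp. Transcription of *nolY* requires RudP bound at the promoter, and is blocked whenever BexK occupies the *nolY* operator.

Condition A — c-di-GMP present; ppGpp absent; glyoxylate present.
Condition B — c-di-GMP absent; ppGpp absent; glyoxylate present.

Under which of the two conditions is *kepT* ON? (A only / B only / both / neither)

Condition A:
c-di-GMP is present, so IrpC is inactive.
ppGpp is absent, so BexK is active.
Glyoxylate is present, so RudP is inactive.
With repressor BexK bound, *nolY* is not transcribed.
So NolY is not produced.
With no repressor bound, *kepT* is transcribed.
→ *kepT* is ON in A.
Condition B:
c-di-GMP is absent, so IrpC is active.
ppGpp is absent, so BexK is active.
Glyoxylate is present, so RudP is inactive.
With repressor BexK bound, *nolY* is not transcribed.
So NolY is not produced.
With repressor IrpC bound, *kepT* is not transcribed.
→ *kepT* is OFF in B.

A only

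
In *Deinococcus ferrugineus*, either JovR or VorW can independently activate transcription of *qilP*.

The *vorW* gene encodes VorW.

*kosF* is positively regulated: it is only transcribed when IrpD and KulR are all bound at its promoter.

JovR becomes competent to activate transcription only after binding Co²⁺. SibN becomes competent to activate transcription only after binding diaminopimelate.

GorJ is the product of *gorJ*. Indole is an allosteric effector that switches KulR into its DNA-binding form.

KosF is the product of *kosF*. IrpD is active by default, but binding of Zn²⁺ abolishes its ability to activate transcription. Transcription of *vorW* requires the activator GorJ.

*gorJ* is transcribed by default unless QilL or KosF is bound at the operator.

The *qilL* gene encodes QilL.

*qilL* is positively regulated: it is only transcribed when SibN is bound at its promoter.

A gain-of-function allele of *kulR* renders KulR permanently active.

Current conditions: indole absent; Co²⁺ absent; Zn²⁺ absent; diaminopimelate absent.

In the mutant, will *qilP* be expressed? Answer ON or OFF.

Co²⁺ is absent, so JovR is inactive.
Diaminopimelate is absent, so SibN is inactive.
Required activator SibN is absent, so *qilL* is not transcribed.
So QilL is not produced.
Zn²⁺ is absent, so IrpD is active.
KulR is constitutively active in this strain.
No repressor is bound and IrpD and KulR are active, so *kosF* is transcribed.
So KosF is produced and active.
With repressor KosF bound, *gorJ* is not transcribed.
So GorJ is not produced.
Required activator GorJ is absent, so *vorW* is not transcribed.
So VorW is not produced.
No activator is available at the *qilP* promoter, so *qilP* is not transcribed.

OFF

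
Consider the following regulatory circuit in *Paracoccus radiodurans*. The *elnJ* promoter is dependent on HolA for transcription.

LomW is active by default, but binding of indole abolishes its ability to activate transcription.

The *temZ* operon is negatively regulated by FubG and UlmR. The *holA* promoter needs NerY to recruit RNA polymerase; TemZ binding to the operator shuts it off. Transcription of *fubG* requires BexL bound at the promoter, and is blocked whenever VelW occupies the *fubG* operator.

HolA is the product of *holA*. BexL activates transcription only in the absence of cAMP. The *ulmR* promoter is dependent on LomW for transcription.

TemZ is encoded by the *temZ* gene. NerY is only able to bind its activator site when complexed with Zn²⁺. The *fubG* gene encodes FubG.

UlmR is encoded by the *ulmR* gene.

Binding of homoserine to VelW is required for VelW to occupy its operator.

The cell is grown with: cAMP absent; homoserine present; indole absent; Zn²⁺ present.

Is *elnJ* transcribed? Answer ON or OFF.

Homoserine is present, so VelW is active.
cAMP is absent, so BexL is active.
With repressor VelW bound, *fubG* is not transcribed.
So FubG is not produced.
Indole is absent, so LomW is active.
No repressor is bound and LomW is active, so *ulmR* is transcribed.
So UlmR is produced and active.
With repressor UlmR bound, *temZ* is not transcribed.
So TemZ is not produced.
Zn²⁺ is present, so NerY is active.
No repressor is bound and NerY is active, so *holA* is transcribed.
So HolA is produced and active.
No repressor is bound and HolA is active, so *elnJ* is transcribed.

ON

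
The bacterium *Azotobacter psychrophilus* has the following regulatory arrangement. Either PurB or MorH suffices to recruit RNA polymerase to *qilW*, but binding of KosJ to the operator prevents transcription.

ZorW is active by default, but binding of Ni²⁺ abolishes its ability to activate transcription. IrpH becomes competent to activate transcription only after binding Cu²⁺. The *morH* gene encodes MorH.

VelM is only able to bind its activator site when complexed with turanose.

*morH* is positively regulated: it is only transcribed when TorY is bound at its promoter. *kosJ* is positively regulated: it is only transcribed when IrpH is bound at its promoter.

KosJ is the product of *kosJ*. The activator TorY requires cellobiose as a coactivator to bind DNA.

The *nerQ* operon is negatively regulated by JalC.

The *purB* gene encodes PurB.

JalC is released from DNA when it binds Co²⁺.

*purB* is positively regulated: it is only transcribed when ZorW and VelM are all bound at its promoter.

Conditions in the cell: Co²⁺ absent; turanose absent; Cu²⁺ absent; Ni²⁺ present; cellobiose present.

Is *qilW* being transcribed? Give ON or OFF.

ON

Cu²⁺ is absent, so IrpH is inactive.
Required activator IrpH is absent, so *kosJ* is not transcribed.
So KosJ is not produced.
Ni²⁺ is present, so ZorW is inactive.
Turanose is absent, so VelM is inactive.
Required activator ZorW is absent, so *purB* is not transcribed.
So PurB is not produced.
Cellobiose is present, so TorY is active.
No repressor is bound and TorY is active, so *morH* is transcribed.
So MorH is produced and active.
Activator MorH is present, so *qilW* is transcribed.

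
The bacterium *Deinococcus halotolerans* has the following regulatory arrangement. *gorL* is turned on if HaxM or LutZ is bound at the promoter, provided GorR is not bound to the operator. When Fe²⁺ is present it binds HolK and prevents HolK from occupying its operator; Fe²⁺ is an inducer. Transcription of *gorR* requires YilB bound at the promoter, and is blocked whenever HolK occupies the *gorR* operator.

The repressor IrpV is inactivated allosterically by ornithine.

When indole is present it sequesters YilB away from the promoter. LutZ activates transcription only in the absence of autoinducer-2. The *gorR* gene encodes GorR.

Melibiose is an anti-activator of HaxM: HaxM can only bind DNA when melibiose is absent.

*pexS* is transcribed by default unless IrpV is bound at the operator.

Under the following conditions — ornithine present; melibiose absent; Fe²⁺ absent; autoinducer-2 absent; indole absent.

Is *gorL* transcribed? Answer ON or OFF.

ON

Melibiose is absent, so HaxM is active.
Autoinducer-2 is absent, so LutZ is active.
Indole is absent, so YilB is active.
Fe²⁺ is absent, so HolK is active.
With repressor HolK bound, *gorR* is not transcribed.
So GorR is not produced.
Activator HaxM is present, so *gorL* is transcribed.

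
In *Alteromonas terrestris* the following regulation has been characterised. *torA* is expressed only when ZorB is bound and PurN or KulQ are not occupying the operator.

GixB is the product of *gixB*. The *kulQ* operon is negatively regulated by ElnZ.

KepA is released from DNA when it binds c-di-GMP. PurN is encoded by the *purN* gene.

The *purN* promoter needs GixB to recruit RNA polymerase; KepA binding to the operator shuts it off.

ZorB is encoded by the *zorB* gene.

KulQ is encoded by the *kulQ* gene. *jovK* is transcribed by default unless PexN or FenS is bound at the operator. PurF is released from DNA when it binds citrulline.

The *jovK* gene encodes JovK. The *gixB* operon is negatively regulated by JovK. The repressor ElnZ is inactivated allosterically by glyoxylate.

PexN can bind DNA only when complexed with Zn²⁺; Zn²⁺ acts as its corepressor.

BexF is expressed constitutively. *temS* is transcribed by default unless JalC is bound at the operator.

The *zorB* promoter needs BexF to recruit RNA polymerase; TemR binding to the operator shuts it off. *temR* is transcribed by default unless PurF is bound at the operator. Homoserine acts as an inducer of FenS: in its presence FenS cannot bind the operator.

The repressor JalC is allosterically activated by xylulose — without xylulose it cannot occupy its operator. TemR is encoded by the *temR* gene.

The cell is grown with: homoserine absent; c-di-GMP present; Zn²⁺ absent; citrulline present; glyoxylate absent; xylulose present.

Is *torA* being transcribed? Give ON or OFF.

BexF is produced constitutively and is active.
Citrulline is present, so PurF is inactive.
With no repressor bound, *temR* is transcribed.
So TemR is produced and active.
With repressor TemR bound, *zorB* is not transcribed.
So ZorB is not produced.
Zn²⁺ is absent, so PexN is inactive.
Homoserine is absent, so FenS is active.
With repressor FenS bound, *jovK* is not transcribed.
So JovK is not produced.
With no repressor bound, *gixB* is transcribed.
So GixB is produced and active.
c-di-GMP is present, so KepA is inactive.
No repressor is bound and GixB is active, so *purN* is transcribed.
So PurN is produced and active.
Glyoxylate is absent, so ElnZ is active.
With repressor ElnZ bound, *kulQ* is not transcribed.
So KulQ is not produced.
With repressor PurN bound, *torA* is not transcribed.

OFF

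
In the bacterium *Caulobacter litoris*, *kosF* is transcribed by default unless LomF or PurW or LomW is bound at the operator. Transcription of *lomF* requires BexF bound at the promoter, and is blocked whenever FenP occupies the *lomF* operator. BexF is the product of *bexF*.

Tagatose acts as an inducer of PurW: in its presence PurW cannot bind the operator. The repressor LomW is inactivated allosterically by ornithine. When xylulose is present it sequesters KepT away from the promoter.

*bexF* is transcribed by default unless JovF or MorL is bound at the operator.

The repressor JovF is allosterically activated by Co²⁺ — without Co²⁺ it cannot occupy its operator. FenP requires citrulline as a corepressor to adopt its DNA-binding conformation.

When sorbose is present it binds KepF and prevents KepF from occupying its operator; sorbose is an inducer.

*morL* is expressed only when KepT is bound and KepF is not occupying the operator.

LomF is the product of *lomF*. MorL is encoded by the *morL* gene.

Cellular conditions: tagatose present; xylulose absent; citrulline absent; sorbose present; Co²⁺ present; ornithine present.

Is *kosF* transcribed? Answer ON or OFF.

Co²⁺ is present, so JovF is active.
Sorbose is present, so KepF is inactive.
Xylulose is absent, so KepT is active.
No repressor is bound and KepT is active, so *morL* is transcribed.
So MorL is produced and active.
With repressor JovF bound, *bexF* is not transcribed.
So BexF is not produced.
Citrulline is absent, so FenP is inactive.
Required activator BexF is absent, so *lomF* is not transcribed.
So LomF is not produced.
Tagatose is present, so PurW is inactive.
Ornithine is present, so LomW is inactive.
With no repressor bound, *kosF* is transcribed.

ON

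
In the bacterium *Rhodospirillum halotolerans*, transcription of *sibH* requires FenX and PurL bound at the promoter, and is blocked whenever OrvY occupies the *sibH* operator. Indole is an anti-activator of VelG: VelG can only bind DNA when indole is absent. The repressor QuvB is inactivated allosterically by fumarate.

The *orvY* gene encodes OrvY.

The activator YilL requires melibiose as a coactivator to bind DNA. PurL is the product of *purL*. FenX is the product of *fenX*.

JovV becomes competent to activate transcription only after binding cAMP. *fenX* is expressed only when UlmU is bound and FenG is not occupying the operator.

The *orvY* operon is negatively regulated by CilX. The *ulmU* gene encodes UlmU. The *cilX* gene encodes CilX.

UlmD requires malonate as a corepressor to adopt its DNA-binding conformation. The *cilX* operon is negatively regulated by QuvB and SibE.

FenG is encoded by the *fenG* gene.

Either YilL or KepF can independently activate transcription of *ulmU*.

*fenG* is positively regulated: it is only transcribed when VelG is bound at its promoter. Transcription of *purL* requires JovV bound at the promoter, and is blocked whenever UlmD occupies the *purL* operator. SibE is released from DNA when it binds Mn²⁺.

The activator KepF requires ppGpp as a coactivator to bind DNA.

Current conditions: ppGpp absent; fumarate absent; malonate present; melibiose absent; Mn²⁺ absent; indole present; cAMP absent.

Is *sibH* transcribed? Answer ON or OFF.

Melibiose is absent, so YilL is inactive.
ppGpp is absent, so KepF is inactive.
No activator is available at the *ulmU* promoter, so *ulmU* is not transcribed.
So UlmU is not produced.
Indole is present, so VelG is inactive.
Required activator VelG is absent, so *fenG* is not transcribed.
So FenG is not produced.
Required activator UlmU is absent, so *fenX* is not transcribed.
So FenX is not produced.
Malonate is present, so UlmD is active.
cAMP is absent, so JovV is inactive.
With repressor UlmD bound, *purL* is not transcribed.
So PurL is not produced.
Fumarate is absent, so QuvB is active.
Mn²⁺ is absent, so SibE is active.
With repressor QuvB bound, *cilX* is not transcribed.
So CilX is not produced.
With no repressor bound, *orvY* is transcribed.
So OrvY is produced and active.
With repressor OrvY bound, *sibH* is not transcribed.

OFF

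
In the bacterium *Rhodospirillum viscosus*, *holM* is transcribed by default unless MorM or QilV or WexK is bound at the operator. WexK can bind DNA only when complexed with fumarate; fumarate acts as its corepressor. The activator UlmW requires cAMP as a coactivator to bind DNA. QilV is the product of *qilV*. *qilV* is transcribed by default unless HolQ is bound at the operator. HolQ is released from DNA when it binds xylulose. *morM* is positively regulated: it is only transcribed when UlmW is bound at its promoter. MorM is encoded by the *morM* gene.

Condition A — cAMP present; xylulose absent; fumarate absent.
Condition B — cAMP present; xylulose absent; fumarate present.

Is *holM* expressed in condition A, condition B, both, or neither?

neither

Condition A:
cAMP is present, so UlmW is active.
No repressor is bound and UlmW is active, so *morM* is transcribed.
So MorM is produced and active.
Xylulose is absent, so HolQ is active.
With repressor HolQ bound, *qilV* is not transcribed.
So QilV is not produced.
Fumarate is absent, so WexK is inactive.
With repressor MorM bound, *holM* is not transcribed.
→ *holM* is OFF in A.
Condition B:
cAMP is present, so UlmW is active.
No repressor is bound and UlmW is active, so *morM* is transcribed.
So MorM is produced and active.
Xylulose is absent, so HolQ is active.
With repressor HolQ bound, *qilV* is not transcribed.
So QilV is not produced.
Fumarate is present, so WexK is active.
With repressor MorM bound, *holM* is not transcribed.
→ *holM* is OFF in B.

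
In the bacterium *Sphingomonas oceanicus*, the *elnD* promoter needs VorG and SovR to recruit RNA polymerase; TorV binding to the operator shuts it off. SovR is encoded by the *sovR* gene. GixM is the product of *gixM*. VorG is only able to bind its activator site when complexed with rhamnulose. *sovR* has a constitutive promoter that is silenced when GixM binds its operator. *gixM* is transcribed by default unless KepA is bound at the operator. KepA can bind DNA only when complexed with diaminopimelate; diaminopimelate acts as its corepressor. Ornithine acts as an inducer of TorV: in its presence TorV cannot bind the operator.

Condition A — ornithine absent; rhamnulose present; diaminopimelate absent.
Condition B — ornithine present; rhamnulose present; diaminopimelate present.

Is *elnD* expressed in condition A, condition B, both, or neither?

Condition A:
Ornithine is absent, so TorV is active.
Rhamnulose is present, so VorG is active.
Diaminopimelate is absent, so KepA is inactive.
With no repressor bound, *gixM* is transcribed.
So GixM is produced and active.
With repressor GixM bound, *sovR* is not transcribed.
So SovR is not produced.
With repressor TorV bound, *elnD* is not transcribed.
→ *elnD* is OFF in A.
Condition B:
Ornithine is present, so TorV is inactive.
Rhamnulose is present, so VorG is active.
Diaminopimelate is present, so KepA is active.
With repressor KepA bound, *gixM* is not transcribed.
So GixM is not produced.
With no repressor bound, *sovR* is transcribed.
So SovR is produced and active.
No repressor is bound and VorG and SovR are active, so *elnD* is transcribed.
→ *elnD* is ON in B.

B only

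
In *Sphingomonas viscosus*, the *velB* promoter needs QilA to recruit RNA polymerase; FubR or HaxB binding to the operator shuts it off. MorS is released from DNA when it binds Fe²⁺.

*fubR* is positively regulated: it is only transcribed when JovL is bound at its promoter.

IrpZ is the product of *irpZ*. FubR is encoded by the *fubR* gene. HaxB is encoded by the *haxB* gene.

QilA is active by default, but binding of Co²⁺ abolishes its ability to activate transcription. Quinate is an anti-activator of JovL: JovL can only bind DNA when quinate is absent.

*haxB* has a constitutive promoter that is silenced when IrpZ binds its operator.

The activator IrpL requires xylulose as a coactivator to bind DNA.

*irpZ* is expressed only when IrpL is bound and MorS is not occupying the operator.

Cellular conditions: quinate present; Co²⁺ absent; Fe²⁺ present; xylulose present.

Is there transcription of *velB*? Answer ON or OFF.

Co²⁺ is absent, so QilA is active.
Quinate is present, so JovL is inactive.
Required activator JovL is absent, so *fubR* is not transcribed.
So FubR is not produced.
Fe²⁺ is present, so MorS is inactive.
Xylulose is present, so IrpL is active.
No repressor is bound and IrpL is active, so *irpZ* is transcribed.
So IrpZ is produced and active.
With repressor IrpZ bound, *haxB* is not transcribed.
So HaxB is not produced.
No repressor is bound and QilA is active, so *velB* is transcribed.

ON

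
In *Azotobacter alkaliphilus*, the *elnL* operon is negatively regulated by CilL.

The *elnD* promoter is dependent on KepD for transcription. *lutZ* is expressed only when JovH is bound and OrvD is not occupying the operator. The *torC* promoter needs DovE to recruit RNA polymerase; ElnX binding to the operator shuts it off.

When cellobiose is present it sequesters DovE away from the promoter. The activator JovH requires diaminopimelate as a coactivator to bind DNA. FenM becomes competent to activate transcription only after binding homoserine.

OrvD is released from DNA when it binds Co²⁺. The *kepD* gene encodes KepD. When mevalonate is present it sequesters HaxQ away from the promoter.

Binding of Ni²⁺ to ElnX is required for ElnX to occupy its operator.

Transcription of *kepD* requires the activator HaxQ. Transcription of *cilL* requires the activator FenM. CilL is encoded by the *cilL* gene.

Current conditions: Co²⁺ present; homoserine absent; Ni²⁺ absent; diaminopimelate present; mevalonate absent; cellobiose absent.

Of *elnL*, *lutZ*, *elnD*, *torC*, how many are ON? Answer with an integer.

4

Homoserine is absent, so FenM is inactive.
Required activator FenM is absent, so *cilL* is not transcribed.
So CilL is not produced.
With no repressor bound, *elnL* is transcribed.
→ *elnL* is ON.
Diaminopimelate is present, so JovH is active.
Co²⁺ is present, so OrvD is inactive.
No repressor is bound and JovH is active, so *lutZ* is transcribed.
→ *lutZ* is ON.
Mevalonate is absent, so HaxQ is active.
No repressor is bound and HaxQ is active, so *kepD* is transcribed.
So KepD is produced and active.
No repressor is bound and KepD is active, so *elnD* is transcribed.
→ *elnD* is ON.
Cellobiose is absent, so DovE is active.
Ni²⁺ is absent, so ElnX is inactive.
No repressor is bound and DovE is active, so *torC* is transcribed.
→ *torC* is ON.
4 of the 4 genes are transcribed.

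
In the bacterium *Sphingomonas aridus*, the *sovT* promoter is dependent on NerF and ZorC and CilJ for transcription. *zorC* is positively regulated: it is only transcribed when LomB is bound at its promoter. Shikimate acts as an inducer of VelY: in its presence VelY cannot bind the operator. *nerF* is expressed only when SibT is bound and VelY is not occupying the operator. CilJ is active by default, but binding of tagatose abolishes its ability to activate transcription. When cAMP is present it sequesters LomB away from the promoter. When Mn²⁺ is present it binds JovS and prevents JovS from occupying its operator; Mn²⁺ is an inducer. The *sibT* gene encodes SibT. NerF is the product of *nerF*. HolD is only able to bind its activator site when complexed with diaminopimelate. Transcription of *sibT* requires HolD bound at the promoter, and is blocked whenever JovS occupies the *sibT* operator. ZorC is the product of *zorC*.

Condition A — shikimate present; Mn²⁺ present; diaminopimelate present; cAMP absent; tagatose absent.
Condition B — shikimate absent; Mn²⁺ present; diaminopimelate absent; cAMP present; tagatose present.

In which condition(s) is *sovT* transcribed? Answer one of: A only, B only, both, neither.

Condition A:
Shikimate is present, so VelY is inactive.
Mn²⁺ is present, so JovS is inactive.
Diaminopimelate is present, so HolD is active.
No repressor is bound and HolD is active, so *sibT* is transcribed.
So SibT is produced and active.
No repressor is bound and SibT is active, so *nerF* is transcribed.
So NerF is produced and active.
cAMP is absent, so LomB is active.
No repressor is bound and LomB is active, so *zorC* is transcribed.
So ZorC is produced and active.
Tagatose is absent, so CilJ is active.
No repressor is bound and NerF and ZorC and CilJ are active, so *sovT* is transcribed.
→ *sovT* is ON in A.
Condition B:
Shikimate is absent, so VelY is active.
Mn²⁺ is present, so JovS is inactive.
Diaminopimelate is absent, so HolD is inactive.
Required activator HolD is absent, so *sibT* is not transcribed.
So SibT is not produced.
With repressor VelY bound, *nerF* is not transcribed.
So NerF is not produced.
cAMP is present, so LomB is inactive.
Required activator LomB is absent, so *zorC* is not transcribed.
So ZorC is not produced.
Tagatose is present, so CilJ is inactive.
Required activator NerF is absent, so *sovT* is not transcribed.
→ *sovT* is OFF in B.

A only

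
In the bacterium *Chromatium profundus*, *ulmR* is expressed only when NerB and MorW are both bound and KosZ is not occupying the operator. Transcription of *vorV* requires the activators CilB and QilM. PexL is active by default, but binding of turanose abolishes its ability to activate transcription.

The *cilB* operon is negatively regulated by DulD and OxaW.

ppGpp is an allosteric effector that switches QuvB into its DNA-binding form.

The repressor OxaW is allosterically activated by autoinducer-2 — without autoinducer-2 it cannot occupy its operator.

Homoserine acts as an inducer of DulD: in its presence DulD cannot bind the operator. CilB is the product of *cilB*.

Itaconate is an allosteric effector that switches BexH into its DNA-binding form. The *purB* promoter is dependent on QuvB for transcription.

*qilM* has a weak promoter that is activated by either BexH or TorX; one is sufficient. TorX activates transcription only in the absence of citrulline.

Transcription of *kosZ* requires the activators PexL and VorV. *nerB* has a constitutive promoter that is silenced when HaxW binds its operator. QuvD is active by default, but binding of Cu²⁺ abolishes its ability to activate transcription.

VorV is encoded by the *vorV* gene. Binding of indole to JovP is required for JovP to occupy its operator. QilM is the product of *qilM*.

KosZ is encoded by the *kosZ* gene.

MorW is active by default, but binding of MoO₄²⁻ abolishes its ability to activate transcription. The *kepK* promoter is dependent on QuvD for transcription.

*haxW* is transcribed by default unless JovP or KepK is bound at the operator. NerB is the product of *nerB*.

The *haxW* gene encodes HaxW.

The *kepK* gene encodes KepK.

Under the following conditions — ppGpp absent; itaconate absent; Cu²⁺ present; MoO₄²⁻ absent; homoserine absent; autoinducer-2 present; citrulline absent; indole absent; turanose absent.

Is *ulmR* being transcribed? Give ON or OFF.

Turanose is absent, so PexL is active.
Homoserine is absent, so DulD is active.
Autoinducer-2 is present, so OxaW is active.
With repressor DulD bound, *cilB* is not transcribed.
So CilB is not produced.
Itaconate is absent, so BexH is inactive.
Citrulline is absent, so TorX is active.
Activator TorX is present, so *qilM* is transcribed.
So QilM is produced and active.
Required activator CilB is absent, so *vorV* is not transcribed.
So VorV is not produced.
Required activator VorV is absent, so *kosZ* is not transcribed.
So KosZ is not produced.
Indole is absent, so JovP is inactive.
Cu²⁺ is present, so QuvD is inactive.
Required activator QuvD is absent, so *kepK* is not transcribed.
So KepK is not produced.
With no repressor bound, *haxW* is transcribed.
So HaxW is produced and active.
With repressor HaxW bound, *nerB* is not transcribed.
So NerB is not produced.
MoO₄²⁻ is absent, so MorW is active.
Required activator NerB is absent, so *ulmR* is not transcribed.

OFF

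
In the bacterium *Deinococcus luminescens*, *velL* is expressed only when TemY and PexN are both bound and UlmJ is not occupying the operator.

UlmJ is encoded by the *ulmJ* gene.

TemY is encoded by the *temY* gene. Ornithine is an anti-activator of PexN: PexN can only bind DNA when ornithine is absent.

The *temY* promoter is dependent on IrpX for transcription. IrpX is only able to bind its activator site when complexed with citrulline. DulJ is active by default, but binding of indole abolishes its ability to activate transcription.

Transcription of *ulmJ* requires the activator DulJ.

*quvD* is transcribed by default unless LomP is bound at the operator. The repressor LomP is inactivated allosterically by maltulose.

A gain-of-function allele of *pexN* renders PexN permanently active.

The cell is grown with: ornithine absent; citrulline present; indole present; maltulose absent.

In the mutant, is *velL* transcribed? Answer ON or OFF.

Citrulline is present, so IrpX is active.
No repressor is bound and IrpX is active, so *temY* is transcribed.
So TemY is produced and active.
PexN is constitutively active in this strain.
Indole is present, so DulJ is inactive.
Required activator DulJ is absent, so *ulmJ* is not transcribed.
So UlmJ is not produced.
No repressor is bound and TemY and PexN are active, so *velL* is transcribed.

ON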